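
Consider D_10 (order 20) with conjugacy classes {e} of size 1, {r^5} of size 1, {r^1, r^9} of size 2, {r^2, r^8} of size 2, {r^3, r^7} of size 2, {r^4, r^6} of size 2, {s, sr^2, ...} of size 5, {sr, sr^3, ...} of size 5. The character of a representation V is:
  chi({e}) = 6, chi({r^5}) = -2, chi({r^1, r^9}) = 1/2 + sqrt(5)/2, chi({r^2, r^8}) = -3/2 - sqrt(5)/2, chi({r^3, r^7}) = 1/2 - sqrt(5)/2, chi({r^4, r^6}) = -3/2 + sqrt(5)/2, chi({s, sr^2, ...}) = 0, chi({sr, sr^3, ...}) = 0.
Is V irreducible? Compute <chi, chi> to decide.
Not irreducible (reducible): <chi, chi> = 3 > 1.

Why: <chi, chi> = (1/|G|) sum_C |C| * |chi(C)|^2 = (1/20)[1*|6|^2 + 1*|-2|^2 + 2*|1/2 + sqrt(5)/2|^2 + 2*|-3/2 - sqrt(5)/2|^2 + 2*|1/2 - sqrt(5)/2|^2 + 2*|-3/2 + sqrt(5)/2|^2 + 5*|0|^2 + 5*|0|^2]
  = (1/20)[(36) + (4) + (sqrt(5) + 3) + (3*sqrt(5) + 7) + (3 - sqrt(5)) + (7 - 3*sqrt(5)) + (0) + (0)] = 60/20 = 3.
A character is irreducible iff <chi, chi> = 1, so this representation is reducible.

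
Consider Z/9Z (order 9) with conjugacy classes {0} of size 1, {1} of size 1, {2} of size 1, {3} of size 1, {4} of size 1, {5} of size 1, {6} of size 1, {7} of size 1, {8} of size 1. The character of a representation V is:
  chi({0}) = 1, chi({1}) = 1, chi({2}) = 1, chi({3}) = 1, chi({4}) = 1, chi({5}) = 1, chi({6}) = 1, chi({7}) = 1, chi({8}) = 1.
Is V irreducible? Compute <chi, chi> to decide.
Irreducible: <chi, chi> = 1.

Proof sketch: <chi, chi> = (1/|G|) sum_C |C| * |chi(C)|^2 = (1/9)[1*|1|^2 + 1*|1|^2 + 1*|1|^2 + 1*|1|^2 + 1*|1|^2 + 1*|1|^2 + 1*|1|^2 + 1*|1|^2 + 1*|1|^2]
  = (1/9)[(1) + (1) + (1) + (1) + (1) + (1) + (1) + (1) + (1)] = 9/9 = 1.
(Exp terms are combined using exp(i*s)*conj(exp(i*t)) = exp(i*(s-t)), and sums of them are collapsed using the identity that for every m > 1 the m distinct m-th roots of unity sum to 0, e.g. 1 + exp(2*I*pi/3) + exp(-2*I*pi/3) = 0.)
A character is irreducible iff <chi, chi> = 1, so this representation is irreducible.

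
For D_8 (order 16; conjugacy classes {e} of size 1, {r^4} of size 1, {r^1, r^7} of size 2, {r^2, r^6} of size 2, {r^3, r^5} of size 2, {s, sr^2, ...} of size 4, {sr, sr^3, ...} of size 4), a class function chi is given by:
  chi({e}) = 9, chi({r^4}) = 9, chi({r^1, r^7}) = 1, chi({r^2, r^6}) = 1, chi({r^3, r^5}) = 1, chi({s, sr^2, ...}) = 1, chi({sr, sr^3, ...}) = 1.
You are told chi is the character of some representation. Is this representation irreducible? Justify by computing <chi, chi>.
Not irreducible (reducible): <chi, chi> = 11 > 1.

<chi, chi> = (1/|G|) sum_C |C| * |chi(C)|^2 = (1/16)[1*|9|^2 + 1*|9|^2 + 2*|1|^2 + 2*|1|^2 + 2*|1|^2 + 4*|1|^2 + 4*|1|^2]
  = (1/16)[(81) + (81) + (2) + (2) + (2) + (4) + (4)] = 176/16 = 11.
A character is irreducible iff <chi, chi> = 1, so this representation is reducible.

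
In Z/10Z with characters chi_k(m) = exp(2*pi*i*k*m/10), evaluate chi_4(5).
chi_4(5) = zeta_10^20 = 1

Details: chi_4(5) = zeta_10^(4*5) = zeta_10^20. Since zeta_10^10 = 1, this equals zeta_10^0 = exp(2*pi*i*0/10) = 1.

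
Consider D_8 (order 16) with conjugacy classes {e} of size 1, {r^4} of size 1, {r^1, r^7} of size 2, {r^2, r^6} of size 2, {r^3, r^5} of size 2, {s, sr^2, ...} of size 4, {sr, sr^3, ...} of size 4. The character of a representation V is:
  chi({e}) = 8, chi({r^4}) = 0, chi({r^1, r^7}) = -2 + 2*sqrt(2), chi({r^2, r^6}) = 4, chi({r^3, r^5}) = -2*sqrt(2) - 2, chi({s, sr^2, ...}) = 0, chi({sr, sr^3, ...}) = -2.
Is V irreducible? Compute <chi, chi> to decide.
Not irreducible (reducible): <chi, chi> = 10 > 1.

Reasoning: <chi, chi> = (1/|G|) sum_C |C| * |chi(C)|^2 = (1/16)[1*|8|^2 + 1*|0|^2 + 2*|-2 + 2*sqrt(2)|^2 + 2*|4|^2 + 2*|-2*sqrt(2) - 2|^2 + 4*|0|^2 + 4*|-2|^2]
  = (1/16)[(64) + (0) + (24 - 16*sqrt(2)) + (32) + (16*sqrt(2) + 24) + (0) + (16)] = 160/16 = 10.
A character is irreducible iff <chi, chi> = 1, so this representation is reducible.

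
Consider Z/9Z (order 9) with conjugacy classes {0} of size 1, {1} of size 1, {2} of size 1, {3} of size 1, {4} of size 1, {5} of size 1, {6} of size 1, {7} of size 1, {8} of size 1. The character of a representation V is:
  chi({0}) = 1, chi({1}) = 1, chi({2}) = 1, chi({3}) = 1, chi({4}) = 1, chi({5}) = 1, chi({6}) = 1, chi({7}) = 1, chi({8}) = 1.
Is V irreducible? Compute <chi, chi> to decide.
Irreducible: <chi, chi> = 1.

Working: <chi, chi> = (1/|G|) sum_C |C| * |chi(C)|^2 = (1/9)[1*|1|^2 + 1*|1|^2 + 1*|1|^2 + 1*|1|^2 + 1*|1|^2 + 1*|1|^2 + 1*|1|^2 + 1*|1|^2 + 1*|1|^2]
  = (1/9)[(1) + (1) + (1) + (1) + (1) + (1) + (1) + (1) + (1)] = 9/9 = 1.
(Exp terms are combined using exp(i*s)*conj(exp(i*t)) = exp(i*(s-t)), and sums of them are collapsed using the identity that for every m > 1 the m distinct m-th roots of unity sum to 0, e.g. 1 + exp(2*I*pi/3) + exp(-2*I*pi/3) = 0.)
A character is irreducible iff <chi, chi> = 1, so this representation is irreducible.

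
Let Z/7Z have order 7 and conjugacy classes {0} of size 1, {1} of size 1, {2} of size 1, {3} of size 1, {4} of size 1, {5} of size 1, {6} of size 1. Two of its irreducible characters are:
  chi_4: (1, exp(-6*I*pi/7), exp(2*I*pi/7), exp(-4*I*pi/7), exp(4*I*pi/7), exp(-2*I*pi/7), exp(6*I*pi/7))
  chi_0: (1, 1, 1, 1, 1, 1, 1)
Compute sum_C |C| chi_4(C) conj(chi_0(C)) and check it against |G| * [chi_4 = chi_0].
Sum = 0; so <chi_4, chi_0> = 0 (distinct irreducibles are orthogonal).

Compute term by term over conjugacy classes (|C| * chi_4(C) * conj(chi_0(C))):
  1*(1)*conj(1) + 1*(exp(-6*I*pi/7))*conj(1) + 1*(exp(2*I*pi/7))*conj(1) + 1*(exp(-4*I*pi/7))*conj(1) + 1*(exp(4*I*pi/7))*conj(1) + 1*(exp(-2*I*pi/7))*conj(1) + 1*(exp(6*I*pi/7))*conj(1)
  = (1) + (exp(-6*I*pi/7)) + (exp(2*I*pi/7)) + (exp(-4*I*pi/7)) + (exp(4*I*pi/7)) + (exp(-2*I*pi/7)) + (exp(6*I*pi/7))
  = 0.
(Exp terms are combined using exp(i*s)*conj(exp(i*t)) = exp(i*(s-t)), and sums of them are collapsed using the identity that for every m > 1 the m distinct m-th roots of unity sum to 0, e.g. 1 + exp(2*I*pi/3) + exp(-2*I*pi/3) = 0.)
Dividing by |G| = 7 gives 0/7 = 0, matching the row-orthogonality relation <chi_4, chi_0> = [chi_4 = chi_0].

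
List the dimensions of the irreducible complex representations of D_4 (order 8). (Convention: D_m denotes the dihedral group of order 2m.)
Dimensions: 1, 1, 1, 1, 2

Solution. There are 5 irreducibles (= number of conjugacy classes). Their dimensions d_i satisfy sum d_i^2 = |G| = 8: 1 + 1 + 1 + 1 + 4 = 8.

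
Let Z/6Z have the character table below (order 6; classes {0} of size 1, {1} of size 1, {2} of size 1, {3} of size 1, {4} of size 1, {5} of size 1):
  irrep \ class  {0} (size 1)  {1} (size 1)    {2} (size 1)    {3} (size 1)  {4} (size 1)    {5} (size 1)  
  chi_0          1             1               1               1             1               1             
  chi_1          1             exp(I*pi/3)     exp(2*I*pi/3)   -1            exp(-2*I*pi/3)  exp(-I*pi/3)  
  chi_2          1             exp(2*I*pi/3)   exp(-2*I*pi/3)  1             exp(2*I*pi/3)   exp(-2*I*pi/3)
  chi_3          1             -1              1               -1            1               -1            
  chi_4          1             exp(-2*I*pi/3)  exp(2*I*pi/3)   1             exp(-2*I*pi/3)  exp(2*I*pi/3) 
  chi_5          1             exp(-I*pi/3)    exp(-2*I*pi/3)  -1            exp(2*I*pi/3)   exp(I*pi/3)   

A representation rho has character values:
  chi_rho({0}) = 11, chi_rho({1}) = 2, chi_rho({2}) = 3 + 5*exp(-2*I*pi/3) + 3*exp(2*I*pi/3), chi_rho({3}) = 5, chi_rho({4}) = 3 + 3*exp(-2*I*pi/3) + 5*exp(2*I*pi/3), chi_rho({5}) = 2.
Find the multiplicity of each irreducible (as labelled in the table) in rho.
Multiplicities: chi_0: 3, chi_1: 1, chi_2: 3, chi_3: 0, chi_4: 2, chi_5: 2.

Working: Use <chi_rho, chi> = (1/|G|) sum_C |C| * chi_rho(C) * conj(chi(C)) with |G| = 6 for each irreducible chi in the table:
  <chi_rho, chi_0> = (1/6)[1*(11)*conj(1) + 1*(2)*conj(1) + 1*(3 + 5*exp(-2*I*pi/3) + 3*exp(2*I*pi/3))*conj(1) + 1*(5)*conj(1) + 1*(3 + 3*exp(-2*I*pi/3) + 5*exp(2*I*pi/3))*conj(1) + 1*(2)*conj(1)]
      = (1/6)[(11) + (2) + (3 + 5*exp(-2*I*pi/3) + 3*exp(2*I*pi/3)) + (5) + (3 + 3*exp(-2*I*pi/3) + 5*exp(2*I*pi/3)) + (2)] = 18/6 = 3
  <chi_rho, chi_1> = (1/6)[1*(11)*conj(1) + 1*(2)*conj(exp(I*pi/3)) + 1*(3 + 5*exp(-2*I*pi/3) + 3*exp(2*I*pi/3))*conj(exp(2*I*pi/3)) + 1*(5)*conj(-1) + 1*(3 + 3*exp(-2*I*pi/3) + 5*exp(2*I*pi/3))*conj(exp(-2*I*pi/3)) + 1*(2)*conj(exp(-I*pi/3))]
      = (1/6)[(11) + (-1 + 3*exp(-I*pi/3) + 2*exp(-2*I*pi/3) + 3*exp(I*pi/3)) + (3 + 3*exp(-2*I*pi/3) + 5*exp(2*I*pi/3)) + (-5) + (3 + 5*exp(-2*I*pi/3) + 3*exp(2*I*pi/3)) + (-1 + 3*exp(-I*pi/3) + 2*exp(2*I*pi/3) + 3*exp(I*pi/3))] = 6/6 = 1
  <chi_rho, chi_2> = (1/6)[1*(11)*conj(1) + 1*(2)*conj(exp(2*I*pi/3)) + 1*(3 + 5*exp(-2*I*pi/3) + 3*exp(2*I*pi/3))*conj(exp(-2*I*pi/3)) + 1*(5)*conj(1) + 1*(3 + 3*exp(-2*I*pi/3) + 5*exp(2*I*pi/3))*conj(exp(2*I*pi/3)) + 1*(2)*conj(exp(-2*I*pi/3))]
      = (1/6)[(11) + (1 + 3*exp(-2*I*pi/3) + exp(-I*pi/3) + 2*exp(2*I*pi/3)) + (2) + (5) + (2) + (1 + 2*exp(-2*I*pi/3) + exp(I*pi/3) + 3*exp(2*I*pi/3))] = 18/6 = 3
  <chi_rho, chi_3> = (1/6)[1*(11)*conj(1) + 1*(2)*conj(-1) + 1*(3 + 5*exp(-2*I*pi/3) + 3*exp(2*I*pi/3))*conj(1) + 1*(5)*conj(-1) + 1*(3 + 3*exp(-2*I*pi/3) + 5*exp(2*I*pi/3))*conj(1) + 1*(2)*conj(-1)]
      = (1/6)[(11) + (-2) + (3 + 5*exp(-2*I*pi/3) + 3*exp(2*I*pi/3)) + (-5) + (3 + 3*exp(-2*I*pi/3) + 5*exp(2*I*pi/3)) + (-2)] = 0/6 = 0
  <chi_rho, chi_4> = (1/6)[1*(11)*conj(1) + 1*(2)*conj(exp(-2*I*pi/3)) + 1*(3 + 5*exp(-2*I*pi/3) + 3*exp(2*I*pi/3))*conj(exp(2*I*pi/3)) + 1*(5)*conj(1) + 1*(3 + 3*exp(-2*I*pi/3) + 5*exp(2*I*pi/3))*conj(exp(-2*I*pi/3)) + 1*(2)*conj(exp(2*I*pi/3))]
      = (1/6)[(11) + (1 + 3*exp(-2*I*pi/3) + 2*exp(I*pi/3) + 3*exp(2*I*pi/3)) + (3 + 3*exp(-2*I*pi/3) + 5*exp(2*I*pi/3)) + (5) + (3 + 5*exp(-2*I*pi/3) + 3*exp(2*I*pi/3)) + (1 + 3*exp(-2*I*pi/3) + 2*exp(-I*pi/3) + 3*exp(2*I*pi/3))] = 12/6 = 2
  <chi_rho, chi_5> = (1/6)[1*(11)*conj(1) + 1*(2)*conj(exp(-I*pi/3)) + 1*(3 + 5*exp(-2*I*pi/3) + 3*exp(2*I*pi/3))*conj(exp(-2*I*pi/3)) + 1*(5)*conj(-1) + 1*(3 + 3*exp(-2*I*pi/3) + 5*exp(2*I*pi/3))*conj(exp(2*I*pi/3)) + 1*(2)*conj(exp(I*pi/3))]
      = (1/6)[(11) + (-1 + 2*exp(-I*pi/3) + exp(2*I*pi/3) + 3*exp(I*pi/3)) + (2) + (-5) + (2) + (-1 + 3*exp(-I*pi/3) + exp(-2*I*pi/3) + 2*exp(I*pi/3))] = 12/6 = 2
(Exp terms are combined using exp(i*s)*conj(exp(i*t)) = exp(i*(s-t)), and sums of them are collapsed using the identity that for every m > 1 the m distinct m-th roots of unity sum to 0, e.g. 1 + exp(2*I*pi/3) + exp(-2*I*pi/3) = 0.)
Dimension check: dim(rho) = sum (mult * dim) = 3*1 + 1*1 + 3*1 + 0*1 + 2*1 + 2*1 = 11 = chi_rho(e) = 11.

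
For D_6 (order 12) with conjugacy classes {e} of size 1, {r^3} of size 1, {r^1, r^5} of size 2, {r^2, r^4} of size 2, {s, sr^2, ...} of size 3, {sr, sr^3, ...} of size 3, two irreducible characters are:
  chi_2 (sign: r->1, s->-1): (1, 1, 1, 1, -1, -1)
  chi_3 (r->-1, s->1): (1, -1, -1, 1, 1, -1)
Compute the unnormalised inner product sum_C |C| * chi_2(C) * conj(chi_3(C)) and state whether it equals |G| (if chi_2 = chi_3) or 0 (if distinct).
Sum = 0; so <chi_2, chi_3> = 0 (distinct irreducibles are orthogonal).

Argument: Compute term by term over conjugacy classes (|C| * chi_2(C) * conj(chi_3(C))):
  1*(1)*conj(1) + 1*(1)*conj(-1) + 2*(1)*conj(-1) + 2*(1)*conj(1) + 3*(-1)*conj(1) + 3*(-1)*conj(-1)
  = (1) + (-1) + (-2) + (2) + (-3) + (3)
  = 0.
Dividing by |G| = 12 gives 0/12 = 0, matching the row-orthogonality relation <chi_2, chi_3> = [chi_2 = chi_3].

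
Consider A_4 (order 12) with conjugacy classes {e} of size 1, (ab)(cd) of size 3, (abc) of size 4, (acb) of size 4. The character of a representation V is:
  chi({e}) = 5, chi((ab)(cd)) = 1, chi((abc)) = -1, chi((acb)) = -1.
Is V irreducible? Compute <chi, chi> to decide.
Not irreducible (reducible): <chi, chi> = 3 > 1.

Justification: <chi, chi> = (1/|G|) sum_C |C| * |chi(C)|^2 = (1/12)[1*|5|^2 + 3*|1|^2 + 4*|-1|^2 + 4*|-1|^2]
  = (1/12)[(25) + (3) + (4) + (4)] = 36/12 = 3.
(Exp terms are combined using exp(i*s)*conj(exp(i*t)) = exp(i*(s-t)), and sums of them are collapsed using the identity that for every m > 1 the m distinct m-th roots of unity sum to 0, e.g. 1 + exp(2*I*pi/3) + exp(-2*I*pi/3) = 0.)
A character is irreducible iff <chi, chi> = 1, so this representation is reducible.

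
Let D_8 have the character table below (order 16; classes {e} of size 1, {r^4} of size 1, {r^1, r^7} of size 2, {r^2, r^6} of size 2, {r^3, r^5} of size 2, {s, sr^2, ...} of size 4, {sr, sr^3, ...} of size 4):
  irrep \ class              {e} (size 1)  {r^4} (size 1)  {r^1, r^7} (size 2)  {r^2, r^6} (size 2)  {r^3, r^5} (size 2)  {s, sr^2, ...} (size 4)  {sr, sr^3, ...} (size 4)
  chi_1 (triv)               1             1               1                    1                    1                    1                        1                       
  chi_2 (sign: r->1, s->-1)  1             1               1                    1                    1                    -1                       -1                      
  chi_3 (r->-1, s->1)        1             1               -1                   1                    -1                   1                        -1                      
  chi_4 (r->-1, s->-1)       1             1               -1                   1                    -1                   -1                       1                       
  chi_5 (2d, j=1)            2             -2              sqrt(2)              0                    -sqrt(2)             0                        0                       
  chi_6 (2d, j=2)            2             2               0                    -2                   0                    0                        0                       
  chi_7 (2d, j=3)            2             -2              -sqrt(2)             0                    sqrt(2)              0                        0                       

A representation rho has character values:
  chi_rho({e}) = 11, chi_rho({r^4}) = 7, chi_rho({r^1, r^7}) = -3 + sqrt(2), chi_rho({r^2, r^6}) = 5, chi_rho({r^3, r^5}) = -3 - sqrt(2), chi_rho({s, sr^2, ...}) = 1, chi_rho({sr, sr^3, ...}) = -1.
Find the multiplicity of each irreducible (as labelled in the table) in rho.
Multiplicities: chi_1: 1, chi_2: 1, chi_3: 3, chi_4: 2, chi_5: 1, chi_6: 1, chi_7: 0.

Argument: Use <chi_rho, chi> = (1/|G|) sum_C |C| * chi_rho(C) * conj(chi(C)) with |G| = 16 for each irreducible chi in the table:
  <chi_rho, chi_1> = (1/16)[1*(11)*conj(1) + 1*(7)*conj(1) + 2*(-3 + sqrt(2))*conj(1) + 2*(5)*conj(1) + 2*(-3 - sqrt(2))*conj(1) + 4*(1)*conj(1) + 4*(-1)*conj(1)]
      = (1/16)[(11) + (7) + (-6 + 2*sqrt(2)) + (10) + (-6 - 2*sqrt(2)) + (4) + (-4)] = 16/16 = 1
  <chi_rho, chi_2> = (1/16)[1*(11)*conj(1) + 1*(7)*conj(1) + 2*(-3 + sqrt(2))*conj(1) + 2*(5)*conj(1) + 2*(-3 - sqrt(2))*conj(1) + 4*(1)*conj(-1) + 4*(-1)*conj(-1)]
      = (1/16)[(11) + (7) + (-6 + 2*sqrt(2)) + (10) + (-6 - 2*sqrt(2)) + (-4) + (4)] = 16/16 = 1
  <chi_rho, chi_3> = (1/16)[1*(11)*conj(1) + 1*(7)*conj(1) + 2*(-3 + sqrt(2))*conj(-1) + 2*(5)*conj(1) + 2*(-3 - sqrt(2))*conj(-1) + 4*(1)*conj(1) + 4*(-1)*conj(-1)]
      = (1/16)[(11) + (7) + (6 - 2*sqrt(2)) + (10) + (2*sqrt(2) + 6) + (4) + (4)] = 48/16 = 3
  <chi_rho, chi_4> = (1/16)[1*(11)*conj(1) + 1*(7)*conj(1) + 2*(-3 + sqrt(2))*conj(-1) + 2*(5)*conj(1) + 2*(-3 - sqrt(2))*conj(-1) + 4*(1)*conj(-1) + 4*(-1)*conj(1)]
      = (1/16)[(11) + (7) + (6 - 2*sqrt(2)) + (10) + (2*sqrt(2) + 6) + (-4) + (-4)] = 32/16 = 2
  <chi_rho, chi_5> = (1/16)[1*(11)*conj(2) + 1*(7)*conj(-2) + 2*(-3 + sqrt(2))*conj(sqrt(2)) + 2*(5)*conj(0) + 2*(-3 - sqrt(2))*conj(-sqrt(2)) + 4*(1)*conj(0) + 4*(-1)*conj(0)]
      = (1/16)[(22) + (-14) + (4 - 6*sqrt(2)) + (0) + (4 + 6*sqrt(2)) + (0) + (0)] = 16/16 = 1
  <chi_rho, chi_6> = (1/16)[1*(11)*conj(2) + 1*(7)*conj(2) + 2*(-3 + sqrt(2))*conj(0) + 2*(5)*conj(-2) + 2*(-3 - sqrt(2))*conj(0) + 4*(1)*conj(0) + 4*(-1)*conj(0)]
      = (1/16)[(22) + (14) + (0) + (-20) + (0) + (0) + (0)] = 16/16 = 1
  <chi_rho, chi_7> = (1/16)[1*(11)*conj(2) + 1*(7)*conj(-2) + 2*(-3 + sqrt(2))*conj(-sqrt(2)) + 2*(5)*conj(0) + 2*(-3 - sqrt(2))*conj(sqrt(2)) + 4*(1)*conj(0) + 4*(-1)*conj(0)]
      = (1/16)[(22) + (-14) + (-4 + 6*sqrt(2)) + (0) + (-6*sqrt(2) - 4) + (0) + (0)] = 0/16 = 0
Dimension check: dim(rho) = sum (mult * dim) = 1*1 + 1*1 + 3*1 + 2*1 + 1*2 + 1*2 + 0*2 = 11 = chi_rho(e) = 11.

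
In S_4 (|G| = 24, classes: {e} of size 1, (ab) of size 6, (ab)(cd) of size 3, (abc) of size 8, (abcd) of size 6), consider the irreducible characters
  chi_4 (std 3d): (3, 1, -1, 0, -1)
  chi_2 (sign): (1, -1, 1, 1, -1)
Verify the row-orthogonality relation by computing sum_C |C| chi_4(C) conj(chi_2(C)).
Sum = 0; so <chi_4, chi_2> = 0 (distinct irreducibles are orthogonal).

Explanation: Compute term by term over conjugacy classes (|C| * chi_4(C) * conj(chi_2(C))):
  1*(3)*conj(1) + 6*(1)*conj(-1) + 3*(-1)*conj(1) + 8*(0)*conj(1) + 6*(-1)*conj(-1)
  = (3) + (-6) + (-3) + (0) + (6)
  = 0.
Dividing by |G| = 24 gives 0/24 = 0, matching the row-orthogonality relation <chi_4, chi_2> = [chi_4 = chi_2].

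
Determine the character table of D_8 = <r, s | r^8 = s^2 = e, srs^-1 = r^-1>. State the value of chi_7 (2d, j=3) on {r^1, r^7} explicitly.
Conjugacy classes: {e} of size 1, {r^4} of size 1, {r^1, r^7} of size 2, {r^2, r^6} of size 2, {r^3, r^5} of size 2, {s, sr^2, ...} of size 4, {sr, sr^3, ...} of size 4.
Character table:
  irrep \ class              {e} (size 1)  {r^4} (size 1)  {r^1, r^7} (size 2)  {r^2, r^6} (size 2)  {r^3, r^5} (size 2)  {s, sr^2, ...} (size 4)  {sr, sr^3, ...} (size 4)
  chi_1 (triv)               1             1               1                    1                    1                    1                        1                       
  chi_2 (sign: r->1, s->-1)  1             1               1                    1                    1                    -1                       -1                      
  chi_3 (r->-1, s->1)        1             1               -1                   1                    -1                   1                        -1                      
  chi_4 (r->-1, s->-1)       1             1               -1                   1                    -1                   -1                       1                       
  chi_5 (2d, j=1)            2             -2              sqrt(2)              0                    -sqrt(2)             0                        0                       
  chi_6 (2d, j=2)            2             2               0                    -2                   0                    0                        0                       
  chi_7 (2d, j=3)            2             -2              -sqrt(2)             0                    sqrt(2)              0                        0                       

Spot check: chi_7 (2d, j=3) on {r^1, r^7} = -sqrt(2).

Justification: D_8 has order 2*8 = 16 with 7 conjugacy classes, hence 7 irreducibles. Sum of squared dims 1 + 1 + 1 + 1 + 4 + 4 + 4 = 16 = |G|. Linear characters come from the abelianisation; the 2-dimensional irreps have character r^k -> 2*cos(2*pi*j*k/8), reflections -> 0.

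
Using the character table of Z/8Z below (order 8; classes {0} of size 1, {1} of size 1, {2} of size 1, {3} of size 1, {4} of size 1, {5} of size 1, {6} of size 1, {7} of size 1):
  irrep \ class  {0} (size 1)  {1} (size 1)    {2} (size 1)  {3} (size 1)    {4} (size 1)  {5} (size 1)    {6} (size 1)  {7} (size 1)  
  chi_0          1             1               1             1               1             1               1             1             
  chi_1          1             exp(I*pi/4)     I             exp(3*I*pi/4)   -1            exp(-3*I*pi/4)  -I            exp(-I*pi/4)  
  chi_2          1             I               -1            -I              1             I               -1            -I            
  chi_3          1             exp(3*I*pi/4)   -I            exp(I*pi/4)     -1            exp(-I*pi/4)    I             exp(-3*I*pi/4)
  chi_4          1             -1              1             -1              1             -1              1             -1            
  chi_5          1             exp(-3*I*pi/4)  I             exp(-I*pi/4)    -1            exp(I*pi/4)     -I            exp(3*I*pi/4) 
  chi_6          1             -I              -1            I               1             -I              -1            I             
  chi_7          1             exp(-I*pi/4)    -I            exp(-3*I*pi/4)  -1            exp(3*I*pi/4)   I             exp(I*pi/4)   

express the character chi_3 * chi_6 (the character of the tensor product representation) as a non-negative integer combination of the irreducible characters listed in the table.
chi_3 tensor chi_6 = chi_1 (all other irreducibles have multiplicity 0).

Argument: The character of a tensor product is the pointwise product (chi_3 * chi_6)(C) = chi_3(C) * chi_6(C):
  {0}: (1)*(1), {1}: (exp(3*I*pi/4))*(-I), {2}: (-I)*(-1), {3}: (exp(I*pi/4))*(I), {4}: (-1)*(1), {5}: (exp(-I*pi/4))*(-I), {6}: (I)*(-1), {7}: (exp(-3*I*pi/4))*(I)
so (chi_3 * chi_6) takes values
  {0} -> 1, {1} -> -exp(-3*I*pi/4), {2} -> I, {3} -> exp(3*I*pi/4), {4} -> -1, {5} -> -exp(I*pi/4), {6} -> -I, {7} -> exp(-I*pi/4).
Now take the inner product of this character with each irreducible chi from the table, <chi_3*chi_6, chi> = (1/8) sum_C |C| (chi_3*chi_6)(C) conj(chi(C)):
  <chi_3*chi_6, chi_0> = (1/8)[1*(1)*conj(1) + 1*(-exp(-3*I*pi/4))*conj(1) + 1*(I)*conj(1) + 1*(exp(3*I*pi/4))*conj(1) + 1*(-1)*conj(1) + 1*(-exp(I*pi/4))*conj(1) + 1*(-I)*conj(1) + 1*(exp(-I*pi/4))*conj(1)]
      = (1/8)[(1) + (-exp(-3*I*pi/4)) + (I) + (exp(3*I*pi/4)) + (-1) + (-exp(I*pi/4)) + (-I) + (exp(-I*pi/4))] = 0/8 = 0
  <chi_3*chi_6, chi_1> = (1/8)[1*(1)*conj(1) + 1*(-exp(-3*I*pi/4))*conj(exp(I*pi/4)) + 1*(I)*conj(I) + 1*(exp(3*I*pi/4))*conj(exp(3*I*pi/4)) + 1*(-1)*conj(-1) + 1*(-exp(I*pi/4))*conj(exp(-3*I*pi/4)) + 1*(-I)*conj(-I) + 1*(exp(-I*pi/4))*conj(exp(-I*pi/4))]
      = (1/8)[(1) + (1) + (1) + (1) + (1) + (1) + (1) + (1)] = 8/8 = 1
  <chi_3*chi_6, chi_2> = (1/8)[1*(1)*conj(1) + 1*(-exp(-3*I*pi/4))*conj(I) + 1*(I)*conj(-1) + 1*(exp(3*I*pi/4))*conj(-I) + 1*(-1)*conj(1) + 1*(-exp(I*pi/4))*conj(I) + 1*(-I)*conj(-1) + 1*(exp(-I*pi/4))*conj(-I)]
      = (1/8)[(1) + (exp(-I*pi/4)) + (-I) + (exp(-3*I*pi/4)) + (-1) + (exp(3*I*pi/4)) + (I) + (exp(I*pi/4))] = 0/8 = 0
  <chi_3*chi_6, chi_3> = (1/8)[1*(1)*conj(1) + 1*(-exp(-3*I*pi/4))*conj(exp(3*I*pi/4)) + 1*(I)*conj(-I) + 1*(exp(3*I*pi/4))*conj(exp(I*pi/4)) + 1*(-1)*conj(-1) + 1*(-exp(I*pi/4))*conj(exp(-I*pi/4)) + 1*(-I)*conj(I) + 1*(exp(-I*pi/4))*conj(exp(-3*I*pi/4))]
      = (1/8)[(1) + (-I) + (-1) + (I) + (1) + (-I) + (-1) + (I)] = 0/8 = 0
  <chi_3*chi_6, chi_4> = (1/8)[1*(1)*conj(1) + 1*(-exp(-3*I*pi/4))*conj(-1) + 1*(I)*conj(1) + 1*(exp(3*I*pi/4))*conj(-1) + 1*(-1)*conj(1) + 1*(-exp(I*pi/4))*conj(-1) + 1*(-I)*conj(1) + 1*(exp(-I*pi/4))*conj(-1)]
      = (1/8)[(1) + (exp(-3*I*pi/4)) + (I) + (-exp(3*I*pi/4)) + (-1) + (exp(I*pi/4)) + (-I) + (-exp(-I*pi/4))] = 0/8 = 0
  <chi_3*chi_6, chi_5> = (1/8)[1*(1)*conj(1) + 1*(-exp(-3*I*pi/4))*conj(exp(-3*I*pi/4)) + 1*(I)*conj(I) + 1*(exp(3*I*pi/4))*conj(exp(-I*pi/4)) + 1*(-1)*conj(-1) + 1*(-exp(I*pi/4))*conj(exp(I*pi/4)) + 1*(-I)*conj(-I) + 1*(exp(-I*pi/4))*conj(exp(3*I*pi/4))]
      = (1/8)[(1) + (-1) + (1) + (-1) + (1) + (-1) + (1) + (-1)] = 0/8 = 0
  <chi_3*chi_6, chi_6> = (1/8)[1*(1)*conj(1) + 1*(-exp(-3*I*pi/4))*conj(-I) + 1*(I)*conj(-1) + 1*(exp(3*I*pi/4))*conj(I) + 1*(-1)*conj(1) + 1*(-exp(I*pi/4))*conj(-I) + 1*(-I)*conj(-1) + 1*(exp(-I*pi/4))*conj(I)]
      = (1/8)[(1) + (-exp(-I*pi/4)) + (-I) + (-exp(-3*I*pi/4)) + (-1) + (-exp(3*I*pi/4)) + (I) + (-exp(I*pi/4))] = 0/8 = 0
  <chi_3*chi_6, chi_7> = (1/8)[1*(1)*conj(1) + 1*(-exp(-3*I*pi/4))*conj(exp(-I*pi/4)) + 1*(I)*conj(-I) + 1*(exp(3*I*pi/4))*conj(exp(-3*I*pi/4)) + 1*(-1)*conj(-1) + 1*(-exp(I*pi/4))*conj(exp(3*I*pi/4)) + 1*(-I)*conj(I) + 1*(exp(-I*pi/4))*conj(exp(I*pi/4))]
      = (1/8)[(1) + (I) + (-1) + (-I) + (1) + (I) + (-1) + (-I)] = 0/8 = 0
(Exp terms are combined using exp(i*s)*conj(exp(i*t)) = exp(i*(s-t)), and sums of them are collapsed using the identity that for every m > 1 the m distinct m-th roots of unity sum to 0, e.g. 1 + exp(2*I*pi/3) + exp(-2*I*pi/3) = 0.)
Hence the multiplicities are chi_1: 1. Dimension check: dim(chi_3)*dim(chi_6) = 1*1 = 1 and sum (mult * dim) = 1*1 = 1.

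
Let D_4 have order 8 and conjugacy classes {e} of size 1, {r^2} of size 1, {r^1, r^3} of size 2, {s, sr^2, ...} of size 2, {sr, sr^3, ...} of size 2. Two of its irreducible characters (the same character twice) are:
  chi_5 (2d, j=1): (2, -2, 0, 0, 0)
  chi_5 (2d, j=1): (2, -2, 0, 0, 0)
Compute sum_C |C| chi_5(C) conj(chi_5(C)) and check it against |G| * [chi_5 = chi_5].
Sum = 8 = |G| = 8; so <chi_5, chi_5> = 1 (norm-1 confirms irreducibility).

Why: Compute term by term over conjugacy classes (|C| * chi_5(C) * conj(chi_5(C))):
  1*(2)*conj(2) + 1*(-2)*conj(-2) + 2*(0)*conj(0) + 2*(0)*conj(0) + 2*(0)*conj(0)
  = (4) + (4) + (0) + (0) + (0)
  = 8.
Dividing by |G| = 8 gives 8/8 = 1, matching the row-orthogonality relation <chi_5, chi_5> = [chi_5 = chi_5].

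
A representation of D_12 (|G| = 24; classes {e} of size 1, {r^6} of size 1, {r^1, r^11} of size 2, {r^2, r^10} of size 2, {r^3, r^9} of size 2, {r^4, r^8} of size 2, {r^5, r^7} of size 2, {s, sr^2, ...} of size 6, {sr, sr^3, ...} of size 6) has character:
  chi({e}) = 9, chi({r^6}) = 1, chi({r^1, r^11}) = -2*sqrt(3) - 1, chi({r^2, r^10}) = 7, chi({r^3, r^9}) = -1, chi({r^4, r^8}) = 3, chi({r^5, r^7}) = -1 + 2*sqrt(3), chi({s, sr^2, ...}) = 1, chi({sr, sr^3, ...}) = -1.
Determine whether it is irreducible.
Not irreducible (reducible): <chi, chi> = 11 > 1.

Why: <chi, chi> = (1/|G|) sum_C |C| * |chi(C)|^2 = (1/24)[1*|9|^2 + 1*|1|^2 + 2*|-2*sqrt(3) - 1|^2 + 2*|7|^2 + 2*|-1|^2 + 2*|3|^2 + 2*|-1 + 2*sqrt(3)|^2 + 6*|1|^2 + 6*|-1|^2]
  = (1/24)[(81) + (1) + (8*sqrt(3) + 26) + (98) + (2) + (18) + (26 - 8*sqrt(3)) + (6) + (6)] = 264/24 = 11.
A character is irreducible iff <chi, chi> = 1, so this representation is reducible.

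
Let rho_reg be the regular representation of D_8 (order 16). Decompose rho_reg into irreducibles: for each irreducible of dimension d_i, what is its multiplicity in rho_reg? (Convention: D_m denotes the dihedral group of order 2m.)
Each irreducible V_i of dimension d_i appears with multiplicity d_i, i.e. rho_reg = (direct sum over all irreducibles V_i) d_i V_i. The irreducible dimensions for D_8 are 1, 1, 1, 1, 2, 2, 2: 4 irreducibles of dimension 1, each with multiplicity 1; 3 irreducibles of dimension 2, each with multiplicity 2. Total dimension 4*1*1 + 3*2*2 = 16 = |G|.

General theorem: in the regular representation of a finite group G, each irreducible appears with multiplicity equal to its dimension. Check: dim(rho_reg) = sum d_i^2 = 1 + 1 + 1 + 1 + 4 + 4 + 4 = 16 = |G|.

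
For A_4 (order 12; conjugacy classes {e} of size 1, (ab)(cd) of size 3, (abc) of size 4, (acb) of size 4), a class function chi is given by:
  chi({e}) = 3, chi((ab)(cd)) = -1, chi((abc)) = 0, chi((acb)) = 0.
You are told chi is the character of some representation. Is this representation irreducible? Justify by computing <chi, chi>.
Irreducible: <chi, chi> = 1.

Justification: <chi, chi> = (1/|G|) sum_C |C| * |chi(C)|^2 = (1/12)[1*|3|^2 + 3*|-1|^2 + 4*|0|^2 + 4*|0|^2]
  = (1/12)[(9) + (3) + (0) + (0)] = 12/12 = 1.
(Exp terms are combined using exp(i*s)*conj(exp(i*t)) = exp(i*(s-t)), and sums of them are collapsed using the identity that for every m > 1 the m distinct m-th roots of unity sum to 0, e.g. 1 + exp(2*I*pi/3) + exp(-2*I*pi/3) = 0.)
A character is irreducible iff <chi, chi> = 1, so this representation is irreducible.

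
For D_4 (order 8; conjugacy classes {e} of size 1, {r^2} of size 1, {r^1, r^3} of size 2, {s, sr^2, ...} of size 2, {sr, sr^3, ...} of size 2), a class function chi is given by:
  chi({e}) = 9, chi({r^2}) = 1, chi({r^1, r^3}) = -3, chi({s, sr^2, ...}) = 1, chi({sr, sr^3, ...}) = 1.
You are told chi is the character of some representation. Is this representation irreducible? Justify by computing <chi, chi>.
Not irreducible (reducible): <chi, chi> = 13 > 1.

Explanation: <chi, chi> = (1/|G|) sum_C |C| * |chi(C)|^2 = (1/8)[1*|9|^2 + 1*|1|^2 + 2*|-3|^2 + 2*|1|^2 + 2*|1|^2]
  = (1/8)[(81) + (1) + (18) + (2) + (2)] = 104/8 = 13.
A character is irreducible iff <chi, chi> = 1, so this representation is reducible.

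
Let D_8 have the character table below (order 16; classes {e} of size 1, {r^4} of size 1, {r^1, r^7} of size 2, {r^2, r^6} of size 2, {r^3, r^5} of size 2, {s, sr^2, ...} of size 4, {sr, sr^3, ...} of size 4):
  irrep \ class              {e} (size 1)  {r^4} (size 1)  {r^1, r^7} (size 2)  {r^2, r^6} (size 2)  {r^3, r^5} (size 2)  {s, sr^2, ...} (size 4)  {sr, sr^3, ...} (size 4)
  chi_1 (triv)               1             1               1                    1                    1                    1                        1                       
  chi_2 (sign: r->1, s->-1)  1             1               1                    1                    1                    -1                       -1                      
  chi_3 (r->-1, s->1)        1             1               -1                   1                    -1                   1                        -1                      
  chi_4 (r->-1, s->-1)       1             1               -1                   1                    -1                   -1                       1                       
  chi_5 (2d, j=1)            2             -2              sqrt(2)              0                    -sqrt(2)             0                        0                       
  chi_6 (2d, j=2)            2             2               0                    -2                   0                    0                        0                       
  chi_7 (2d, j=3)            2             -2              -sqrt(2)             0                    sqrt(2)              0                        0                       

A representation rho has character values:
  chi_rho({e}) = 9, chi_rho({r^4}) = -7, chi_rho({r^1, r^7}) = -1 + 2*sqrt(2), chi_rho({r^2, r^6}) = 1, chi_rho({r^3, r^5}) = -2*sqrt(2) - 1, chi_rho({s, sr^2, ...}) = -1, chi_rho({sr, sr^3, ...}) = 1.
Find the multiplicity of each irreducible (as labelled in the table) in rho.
Multiplicities: chi_1: 0, chi_2: 0, chi_3: 0, chi_4: 1, chi_5: 3, chi_6: 0, chi_7: 1.

Reasoning: Use <chi_rho, chi> = (1/|G|) sum_C |C| * chi_rho(C) * conj(chi(C)) with |G| = 16 for each irreducible chi in the table:
  <chi_rho, chi_1> = (1/16)[1*(9)*conj(1) + 1*(-7)*conj(1) + 2*(-1 + 2*sqrt(2))*conj(1) + 2*(1)*conj(1) + 2*(-2*sqrt(2) - 1)*conj(1) + 4*(-1)*conj(1) + 4*(1)*conj(1)]
      = (1/16)[(9) + (-7) + (-2 + 4*sqrt(2)) + (2) + (-4*sqrt(2) - 2) + (-4) + (4)] = 0/16 = 0
  <chi_rho, chi_2> = (1/16)[1*(9)*conj(1) + 1*(-7)*conj(1) + 2*(-1 + 2*sqrt(2))*conj(1) + 2*(1)*conj(1) + 2*(-2*sqrt(2) - 1)*conj(1) + 4*(-1)*conj(-1) + 4*(1)*conj(-1)]
      = (1/16)[(9) + (-7) + (-2 + 4*sqrt(2)) + (2) + (-4*sqrt(2) - 2) + (4) + (-4)] = 0/16 = 0
  <chi_rho, chi_3> = (1/16)[1*(9)*conj(1) + 1*(-7)*conj(1) + 2*(-1 + 2*sqrt(2))*conj(-1) + 2*(1)*conj(1) + 2*(-2*sqrt(2) - 1)*conj(-1) + 4*(-1)*conj(1) + 4*(1)*conj(-1)]
      = (1/16)[(9) + (-7) + (2 - 4*sqrt(2)) + (2) + (2 + 4*sqrt(2)) + (-4) + (-4)] = 0/16 = 0
  <chi_rho, chi_4> = (1/16)[1*(9)*conj(1) + 1*(-7)*conj(1) + 2*(-1 + 2*sqrt(2))*conj(-1) + 2*(1)*conj(1) + 2*(-2*sqrt(2) - 1)*conj(-1) + 4*(-1)*conj(-1) + 4*(1)*conj(1)]
      = (1/16)[(9) + (-7) + (2 - 4*sqrt(2)) + (2) + (2 + 4*sqrt(2)) + (4) + (4)] = 16/16 = 1
  <chi_rho, chi_5> = (1/16)[1*(9)*conj(2) + 1*(-7)*conj(-2) + 2*(-1 + 2*sqrt(2))*conj(sqrt(2)) + 2*(1)*conj(0) + 2*(-2*sqrt(2) - 1)*conj(-sqrt(2)) + 4*(-1)*conj(0) + 4*(1)*conj(0)]
      = (1/16)[(18) + (14) + (8 - 2*sqrt(2)) + (0) + (2*sqrt(2) + 8) + (0) + (0)] = 48/16 = 3
  <chi_rho, chi_6> = (1/16)[1*(9)*conj(2) + 1*(-7)*conj(2) + 2*(-1 + 2*sqrt(2))*conj(0) + 2*(1)*conj(-2) + 2*(-2*sqrt(2) - 1)*conj(0) + 4*(-1)*conj(0) + 4*(1)*conj(0)]
      = (1/16)[(18) + (-14) + (0) + (-4) + (0) + (0) + (0)] = 0/16 = 0
  <chi_rho, chi_7> = (1/16)[1*(9)*conj(2) + 1*(-7)*conj(-2) + 2*(-1 + 2*sqrt(2))*conj(-sqrt(2)) + 2*(1)*conj(0) + 2*(-2*sqrt(2) - 1)*conj(sqrt(2)) + 4*(-1)*conj(0) + 4*(1)*conj(0)]
      = (1/16)[(18) + (14) + (-8 + 2*sqrt(2)) + (0) + (-8 - 2*sqrt(2)) + (0) + (0)] = 16/16 = 1
Dimension check: dim(rho) = sum (mult * dim) = 0*1 + 0*1 + 0*1 + 1*1 + 3*2 + 0*2 + 1*2 = 9 = chi_rho(e) = 9.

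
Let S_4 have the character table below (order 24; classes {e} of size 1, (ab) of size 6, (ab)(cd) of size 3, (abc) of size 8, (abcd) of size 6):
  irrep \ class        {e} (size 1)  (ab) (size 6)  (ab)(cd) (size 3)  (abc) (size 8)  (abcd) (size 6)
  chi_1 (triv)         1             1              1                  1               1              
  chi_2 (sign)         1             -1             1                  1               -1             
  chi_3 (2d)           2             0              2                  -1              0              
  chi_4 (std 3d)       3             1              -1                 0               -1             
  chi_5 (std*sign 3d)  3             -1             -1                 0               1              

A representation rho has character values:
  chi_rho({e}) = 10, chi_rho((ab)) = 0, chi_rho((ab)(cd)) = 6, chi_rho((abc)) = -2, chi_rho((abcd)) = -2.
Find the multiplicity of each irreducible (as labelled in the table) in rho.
Multiplicities: chi_1: 0, chi_2: 1, chi_3: 3, chi_4: 1, chi_5: 0.

Derivation: Use <chi_rho, chi> = (1/|G|) sum_C |C| * chi_rho(C) * conj(chi(C)) with |G| = 24 for each irreducible chi in the table:
  <chi_rho, chi_1> = (1/24)[1*(10)*conj(1) + 6*(0)*conj(1) + 3*(6)*conj(1) + 8*(-2)*conj(1) + 6*(-2)*conj(1)]
      = (1/24)[(10) + (0) + (18) + (-16) + (-12)] = 0/24 = 0
  <chi_rho, chi_2> = (1/24)[1*(10)*conj(1) + 6*(0)*conj(-1) + 3*(6)*conj(1) + 8*(-2)*conj(1) + 6*(-2)*conj(-1)]
      = (1/24)[(10) + (0) + (18) + (-16) + (12)] = 24/24 = 1
  <chi_rho, chi_3> = (1/24)[1*(10)*conj(2) + 6*(0)*conj(0) + 3*(6)*conj(2) + 8*(-2)*conj(-1) + 6*(-2)*conj(0)]
      = (1/24)[(20) + (0) + (36) + (16) + (0)] = 72/24 = 3
  <chi_rho, chi_4> = (1/24)[1*(10)*conj(3) + 6*(0)*conj(1) + 3*(6)*conj(-1) + 8*(-2)*conj(0) + 6*(-2)*conj(-1)]
      = (1/24)[(30) + (0) + (-18) + (0) + (12)] = 24/24 = 1
  <chi_rho, chi_5> = (1/24)[1*(10)*conj(3) + 6*(0)*conj(-1) + 3*(6)*conj(-1) + 8*(-2)*conj(0) + 6*(-2)*conj(1)]
      = (1/24)[(30) + (0) + (-18) + (0) + (-12)] = 0/24 = 0
Dimension check: dim(rho) = sum (mult * dim) = 0*1 + 1*1 + 3*2 + 1*3 + 0*3 = 10 = chi_rho(e) = 10.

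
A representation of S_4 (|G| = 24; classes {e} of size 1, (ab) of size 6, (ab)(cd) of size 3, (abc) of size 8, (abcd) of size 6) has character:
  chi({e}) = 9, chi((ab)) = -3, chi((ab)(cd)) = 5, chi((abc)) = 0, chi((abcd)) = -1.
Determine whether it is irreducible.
Not irreducible (reducible): <chi, chi> = 9 > 1.

Why: <chi, chi> = (1/|G|) sum_C |C| * |chi(C)|^2 = (1/24)[1*|9|^2 + 6*|-3|^2 + 3*|5|^2 + 8*|0|^2 + 6*|-1|^2]
  = (1/24)[(81) + (54) + (75) + (0) + (6)] = 216/24 = 9.
A character is irreducible iff <chi, chi> = 1, so this representation is reducible.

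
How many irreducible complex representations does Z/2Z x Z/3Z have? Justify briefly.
6

Why: The number of irreducible complex representations of a finite group equals its number of conjugacy classes. Z/2Z x Z/3Z is abelian of order 6, so every element is its own conjugacy class: 6 classes, so Z/2Z x Z/3Z (order 6) has exactly 6 irreducible complex representations.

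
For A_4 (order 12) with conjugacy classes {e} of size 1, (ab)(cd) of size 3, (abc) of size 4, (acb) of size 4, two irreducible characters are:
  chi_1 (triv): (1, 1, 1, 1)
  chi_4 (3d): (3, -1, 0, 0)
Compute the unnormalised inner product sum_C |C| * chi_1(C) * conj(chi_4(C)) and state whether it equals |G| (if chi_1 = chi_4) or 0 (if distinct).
Sum = 0; so <chi_1, chi_4> = 0 (distinct irreducibles are orthogonal).

Details: Compute term by term over conjugacy classes (|C| * chi_1(C) * conj(chi_4(C))):
  1*(1)*conj(3) + 3*(1)*conj(-1) + 4*(1)*conj(0) + 4*(1)*conj(0)
  = (3) + (-3) + (0) + (0)
  = 0.
(Exp terms are combined using exp(i*s)*conj(exp(i*t)) = exp(i*(s-t)), and sums of them are collapsed using the identity that for every m > 1 the m distinct m-th roots of unity sum to 0, e.g. 1 + exp(2*I*pi/3) + exp(-2*I*pi/3) = 0.)
Dividing by |G| = 12 gives 0/12 = 0, matching the row-orthogonality relation <chi_1, chi_4> = [chi_1 = chi_4].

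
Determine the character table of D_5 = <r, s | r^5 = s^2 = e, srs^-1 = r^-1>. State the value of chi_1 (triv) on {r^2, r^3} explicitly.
Conjugacy classes: {e} of size 1, {r^1, r^4} of size 2, {r^2, r^3} of size 2, {s, sr, ..., sr^4} of size 5.
Character table:
  irrep \ class              {e} (size 1)  {r^1, r^4} (size 2)  {r^2, r^3} (size 2)  {s, sr, ..., sr^4} (size 5)
  chi_1 (triv)               1             1                    1                    1                          
  chi_2 (sign: r->1, s->-1)  1             1                    1                    -1                         
  chi_3 (2d, j=1)            2             -1/2 + sqrt(5)/2     -sqrt(5)/2 - 1/2     0                          
  chi_4 (2d, j=2)            2             -sqrt(5)/2 - 1/2     -1/2 + sqrt(5)/2     0                          

Spot check: chi_1 (triv) on {r^2, r^3} = 1.

Derivation: D_5 has order 2*5 = 10 with 4 conjugacy classes, hence 4 irreducibles. Sum of squared dims 1 + 1 + 4 + 4 = 10 = |G|. Linear characters come from the abelianisation; the 2-dimensional irreps have character r^k -> 2*cos(2*pi*j*k/5), reflections -> 0.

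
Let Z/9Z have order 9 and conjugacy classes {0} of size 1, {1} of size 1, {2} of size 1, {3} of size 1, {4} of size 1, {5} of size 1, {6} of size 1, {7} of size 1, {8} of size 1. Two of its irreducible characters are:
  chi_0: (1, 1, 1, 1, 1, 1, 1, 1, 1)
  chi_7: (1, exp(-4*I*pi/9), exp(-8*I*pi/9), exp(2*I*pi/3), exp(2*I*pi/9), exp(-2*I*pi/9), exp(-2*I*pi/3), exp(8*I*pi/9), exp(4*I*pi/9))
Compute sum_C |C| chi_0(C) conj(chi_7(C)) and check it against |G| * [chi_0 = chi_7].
Sum = 0; so <chi_0, chi_7> = 0 (distinct irreducibles are orthogonal).

Why: Compute term by term over conjugacy classes (|C| * chi_0(C) * conj(chi_7(C))):
  1*(1)*conj(1) + 1*(1)*conj(exp(-4*I*pi/9)) + 1*(1)*conj(exp(-8*I*pi/9)) + 1*(1)*conj(exp(2*I*pi/3)) + 1*(1)*conj(exp(2*I*pi/9)) + 1*(1)*conj(exp(-2*I*pi/9)) + 1*(1)*conj(exp(-2*I*pi/3)) + 1*(1)*conj(exp(8*I*pi/9)) + 1*(1)*conj(exp(4*I*pi/9))
  = (1) + (exp(4*I*pi/9)) + (exp(8*I*pi/9)) + (exp(-2*I*pi/3)) + (exp(-2*I*pi/9)) + (exp(2*I*pi/9)) + (exp(2*I*pi/3)) + (exp(-8*I*pi/9)) + (exp(-4*I*pi/9))
  = 0.
(Exp terms are combined using exp(i*s)*conj(exp(i*t)) = exp(i*(s-t)), and sums of them are collapsed using the identity that for every m > 1 the m distinct m-th roots of unity sum to 0, e.g. 1 + exp(2*I*pi/3) + exp(-2*I*pi/3) = 0.)
Dividing by |G| = 9 gives 0/9 = 0, matching the row-orthogonality relation <chi_0, chi_7> = [chi_0 = chi_7].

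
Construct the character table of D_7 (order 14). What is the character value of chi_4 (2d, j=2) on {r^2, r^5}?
Conjugacy classes: {e} of size 1, {r^1, r^6} of size 2, {r^2, r^5} of size 2, {r^3, r^4} of size 2, {s, sr, ..., sr^6} of size 7.
Character table:
  irrep \ class              {e} (size 1)  {r^1, r^6} (size 2)  {r^2, r^5} (size 2)  {r^3, r^4} (size 2)  {s, sr, ..., sr^6} (size 7)
  chi_1 (triv)               1             1                    1                    1                    1                          
  chi_2 (sign: r->1, s->-1)  1             1                    1                    1                    -1                         
  chi_3 (2d, j=1)            2             2*cos(2*pi/7)        -2*cos(3*pi/7)       -2*cos(pi/7)         0                          
  chi_4 (2d, j=2)            2             -2*cos(3*pi/7)       -2*cos(pi/7)         2*cos(2*pi/7)        0                          
  chi_5 (2d, j=3)            2             -2*cos(pi/7)         2*cos(2*pi/7)        -2*cos(3*pi/7)       0                          

Spot check: chi_4 (2d, j=2) on {r^2, r^5} = -2*cos(pi/7).

Proof sketch: D_7 has order 2*7 = 14 with 5 conjugacy classes, hence 5 irreducibles. Sum of squared dims 1 + 1 + 4 + 4 + 4 = 14 = |G|. Linear characters come from the abelianisation; the 2-dimensional irreps have character r^k -> 2*cos(2*pi*j*k/7), reflections -> 0.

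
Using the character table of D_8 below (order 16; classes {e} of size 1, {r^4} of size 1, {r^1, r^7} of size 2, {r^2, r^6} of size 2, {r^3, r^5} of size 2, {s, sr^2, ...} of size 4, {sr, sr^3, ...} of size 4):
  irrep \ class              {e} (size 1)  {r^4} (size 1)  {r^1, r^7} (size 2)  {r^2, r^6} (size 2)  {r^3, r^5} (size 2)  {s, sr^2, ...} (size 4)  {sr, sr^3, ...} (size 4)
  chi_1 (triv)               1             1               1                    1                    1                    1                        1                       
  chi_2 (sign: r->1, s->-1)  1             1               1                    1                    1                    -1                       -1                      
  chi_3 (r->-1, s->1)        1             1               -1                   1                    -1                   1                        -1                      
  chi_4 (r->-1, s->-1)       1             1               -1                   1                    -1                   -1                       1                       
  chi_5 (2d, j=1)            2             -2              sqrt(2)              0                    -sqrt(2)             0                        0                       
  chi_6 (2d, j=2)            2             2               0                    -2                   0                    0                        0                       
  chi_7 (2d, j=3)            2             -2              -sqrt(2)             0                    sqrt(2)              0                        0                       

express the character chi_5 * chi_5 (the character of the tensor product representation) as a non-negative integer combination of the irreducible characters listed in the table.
chi_5 tensor chi_5 = chi_1 + chi_2 + chi_6 (all other irreducibles have multiplicity 0).

The character of a tensor product is the pointwise product (chi_5 * chi_5)(C) = chi_5(C) * chi_5(C):
  {e}: (2)*(2), {r^4}: (-2)*(-2), {r^1, r^7}: (sqrt(2))*(sqrt(2)), {r^2, r^6}: (0)*(0), {r^3, r^5}: (-sqrt(2))*(-sqrt(2)), {s, sr^2, ...}: (0)*(0), {sr, sr^3, ...}: (0)*(0)
so (chi_5 * chi_5) takes values
  {e} -> 4, {r^4} -> 4, {r^1, r^7} -> 2, {r^2, r^6} -> 0, {r^3, r^5} -> 2, {s, sr^2, ...} -> 0, {sr, sr^3, ...} -> 0.
Now take the inner product of this character with each irreducible chi from the table, <chi_5*chi_5, chi> = (1/16) sum_C |C| (chi_5*chi_5)(C) conj(chi(C)):
  <chi_5*chi_5, chi_1> = (1/16)[1*(4)*conj(1) + 1*(4)*conj(1) + 2*(2)*conj(1) + 2*(0)*conj(1) + 2*(2)*conj(1) + 4*(0)*conj(1) + 4*(0)*conj(1)]
      = (1/16)[(4) + (4) + (4) + (0) + (4) + (0) + (0)] = 16/16 = 1
  <chi_5*chi_5, chi_2> = (1/16)[1*(4)*conj(1) + 1*(4)*conj(1) + 2*(2)*conj(1) + 2*(0)*conj(1) + 2*(2)*conj(1) + 4*(0)*conj(-1) + 4*(0)*conj(-1)]
      = (1/16)[(4) + (4) + (4) + (0) + (4) + (0) + (0)] = 16/16 = 1
  <chi_5*chi_5, chi_3> = (1/16)[1*(4)*conj(1) + 1*(4)*conj(1) + 2*(2)*conj(-1) + 2*(0)*conj(1) + 2*(2)*conj(-1) + 4*(0)*conj(1) + 4*(0)*conj(-1)]
      = (1/16)[(4) + (4) + (-4) + (0) + (-4) + (0) + (0)] = 0/16 = 0
  <chi_5*chi_5, chi_4> = (1/16)[1*(4)*conj(1) + 1*(4)*conj(1) + 2*(2)*conj(-1) + 2*(0)*conj(1) + 2*(2)*conj(-1) + 4*(0)*conj(-1) + 4*(0)*conj(1)]
      = (1/16)[(4) + (4) + (-4) + (0) + (-4) + (0) + (0)] = 0/16 = 0
  <chi_5*chi_5, chi_5> = (1/16)[1*(4)*conj(2) + 1*(4)*conj(-2) + 2*(2)*conj(sqrt(2)) + 2*(0)*conj(0) + 2*(2)*conj(-sqrt(2)) + 4*(0)*conj(0) + 4*(0)*conj(0)]
      = (1/16)[(8) + (-8) + (4*sqrt(2)) + (0) + (-4*sqrt(2)) + (0) + (0)] = 0/16 = 0
  <chi_5*chi_5, chi_6> = (1/16)[1*(4)*conj(2) + 1*(4)*conj(2) + 2*(2)*conj(0) + 2*(0)*conj(-2) + 2*(2)*conj(0) + 4*(0)*conj(0) + 4*(0)*conj(0)]
      = (1/16)[(8) + (8) + (0) + (0) + (0) + (0) + (0)] = 16/16 = 1
  <chi_5*chi_5, chi_7> = (1/16)[1*(4)*conj(2) + 1*(4)*conj(-2) + 2*(2)*conj(-sqrt(2)) + 2*(0)*conj(0) + 2*(2)*conj(sqrt(2)) + 4*(0)*conj(0) + 4*(0)*conj(0)]
      = (1/16)[(8) + (-8) + (-4*sqrt(2)) + (0) + (4*sqrt(2)) + (0) + (0)] = 0/16 = 0
Hence the multiplicities are chi_1: 1, chi_2: 1, chi_6: 1. Dimension check: dim(chi_5)*dim(chi_5) = 2*2 = 4 and sum (mult * dim) = 1*1 + 1*1 + 1*2 = 4.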